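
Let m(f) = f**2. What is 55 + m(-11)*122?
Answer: 14817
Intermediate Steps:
55 + m(-11)*122 = 55 + (-11)**2*122 = 55 + 121*122 = 55 + 14762 = 14817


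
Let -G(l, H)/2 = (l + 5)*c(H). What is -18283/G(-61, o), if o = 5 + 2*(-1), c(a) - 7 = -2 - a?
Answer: -18283/224 ≈ -81.620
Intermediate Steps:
c(a) = 5 - a (c(a) = 7 + (-2 - a) = 5 - a)
o = 3 (o = 5 - 2 = 3)
G(l, H) = -2*(5 + l)*(5 - H) (G(l, H) = -2*(l + 5)*(5 - H) = -2*(5 + l)*(5 - H))
-18283/G(-61, o) = -18283*1/(2*(-5 + 3)*(5 - 61)) = -18283/(2*(-2)*(-56)) = -18283/224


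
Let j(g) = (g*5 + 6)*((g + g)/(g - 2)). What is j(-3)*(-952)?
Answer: 51408/5 ≈ 10282.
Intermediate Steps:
j(g) = 2*g*(6 + 5*g)/(-2 + g) (j(g) = (5*g + 6)*((2*g)/(-2 + g)) = (6 + 5*g)*(2*g/(-2 + g)) = 2*g*(6 + 5*g)/(-2 + g))
j(-3)*(-952) = (2*(-3)*(6 + 5*(-3))/(-2 - 3))*(-952) = (2*(-3)*(6 - 15)/(-5))*(-952) = (2*(-3)*(-⅕)*(-9))*(-952) = -54/5*(-952) = 51408/5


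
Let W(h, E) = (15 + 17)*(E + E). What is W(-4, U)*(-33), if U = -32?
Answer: 67584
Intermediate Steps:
W(h, E) = 64*E (W(h, E) = 32*(2*E) = 64*E)
W(-4, U)*(-33) = (64*(-32))*(-33) = -2048*(-33) = 67584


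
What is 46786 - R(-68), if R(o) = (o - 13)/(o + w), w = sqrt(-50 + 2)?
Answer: 54644671/1168 - 81*I*sqrt(3)/1168 ≈ 46785.0 - 0.12012*I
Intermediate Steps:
w = 4*I*sqrt(3) (w = sqrt(-48) = 4*I*sqrt(3) ≈ 6.9282*I)
R(o) = (-13 + o)/(o + 4*I*sqrt(3)) (R(o) = (o - 13)/(o + 4*I*sqrt(3)) = (-13 + o)/(o + 4*I*sqrt(3)))
46786 - R(-68) = 46786 - (-13 - 68)/(-68 + 4*I*sqrt(3)) = 46786 - (-81)/(-68 + 4*I*sqrt(3)) = 46786 + 81/(-68 + 4*I*sqrt(3))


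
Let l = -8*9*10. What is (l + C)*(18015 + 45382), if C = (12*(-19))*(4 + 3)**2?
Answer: -753917124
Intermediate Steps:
l = -720 (l = -72*10 = -720)
C = -11172 (C = -228*7**2 = -228*49 = -11172)
(l + C)*(18015 + 45382) = (-720 - 11172)*(18015 + 45382) = -11892*63397 = -753917124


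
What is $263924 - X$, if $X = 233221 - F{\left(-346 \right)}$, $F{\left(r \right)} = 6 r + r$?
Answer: $28281$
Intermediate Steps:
$F{\left(r \right)} = 7 r$
$X = 235643$ ($X = 233221 - 7 \left(-346\right) = 233221 - -2422 = 233221 + 2422 = 235643$)
$263924 - X = 263924 - 235643 = 28281$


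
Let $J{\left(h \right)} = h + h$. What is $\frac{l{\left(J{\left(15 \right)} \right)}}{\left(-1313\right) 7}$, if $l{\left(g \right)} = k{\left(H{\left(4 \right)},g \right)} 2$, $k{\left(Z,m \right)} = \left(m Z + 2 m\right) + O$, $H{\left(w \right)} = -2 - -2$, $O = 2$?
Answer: $- \frac{124}{9191} \approx -0.013491$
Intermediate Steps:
$J{\left(h \right)} = 2 h$
$H{\left(w \right)} = 0$ ($H{\left(w \right)} = -2 + 2 = 0$)
$k{\left(Z,m \right)} = 2 + 2 m + Z m$ ($k{\left(Z,m \right)} = \left(m Z + 2 m\right) + 2 = \left(Z m + 2 m\right) + 2 = \left(2 m + Z m\right) + 2 = 2 + 2 m + Z m$)
$l{\left(g \right)} = 4 + 4 g$ ($l{\left(g \right)} = \left(2 + 2 g + 0 g\right) 2 = \left(2 + 2 g + 0\right) 2 = \left(2 + 2 g\right) 2 = 4 + 4 g$)
$\frac{l{\left(J{\left(15 \right)} \right)}}{\left(-1313\right) 7} = \frac{4 + 4 \cdot 2 \cdot 15}{\left(-1313\right) 7} = \frac{4 + 4 \cdot 30}{-9191} = \left(4 + 120\right) \left(- \frac{1}{9191}\right) = 124 \left(- \frac{1}{9191}\right) = - \frac{124}{9191}$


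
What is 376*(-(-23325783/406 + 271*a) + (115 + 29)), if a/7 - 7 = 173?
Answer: -21666720444/203 ≈ -1.0673e+8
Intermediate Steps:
a = 1260 (a = 49 + 7*173 = 49 + 1211 = 1260)
376*(-(-23325783/406 + 271*a) + (115 + 29)) = 376*(-(138632489/406 - 57452) + (115 + 29)) = 376*(-271/(1/(-1/406 + (1260 - 212))) + 144) = 376*(-271/(1/(-1/406 + 1048)) + 144) = 376*(-271/(1/(425487/406)) + 144) = 376*(-271/406/425487 + 144) = 376*(-271*425487/406 + 144) = 376*(-115306977/406 + 144) = 376*(-115248513/406) = -21666720444/203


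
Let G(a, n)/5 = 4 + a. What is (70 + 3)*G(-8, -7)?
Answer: -1460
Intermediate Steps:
G(a, n) = 20 + 5*a (G(a, n) = 5*(4 + a) = 20 + 5*a)
(70 + 3)*G(-8, -7) = (70 + 3)*(20 + 5*(-8)) = 73*(20 - 40) = 73*(-20) = -1460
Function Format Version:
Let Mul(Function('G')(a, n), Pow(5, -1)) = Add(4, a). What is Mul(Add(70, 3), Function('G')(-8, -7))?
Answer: -1460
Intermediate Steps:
Function('G')(a, n) = Add(20, Mul(5, a)) (Function('G')(a, n) = Mul(5, Add(4, a)) = Add(20, Mul(5, a)))
Mul(Add(70, 3), Function('G')(-8, -7)) = Mul(Add(70, 3), Add(20, Mul(5, -8))) = Mul(73, Add(20, -40)) = Mul(73, -20) = -1460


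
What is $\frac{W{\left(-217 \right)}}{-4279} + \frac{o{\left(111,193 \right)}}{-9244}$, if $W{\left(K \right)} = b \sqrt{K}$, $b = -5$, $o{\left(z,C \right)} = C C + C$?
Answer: $- \frac{18721}{4622} + \frac{5 i \sqrt{217}}{4279} \approx -4.0504 + 0.017213 i$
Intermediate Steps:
$o{\left(z,C \right)} = C + C^{2}$ ($o{\left(z,C \right)} = C^{2} + C = C + C^{2}$)
$W{\left(K \right)} = - 5 \sqrt{K}$
$\frac{W{\left(-217 \right)}}{-4279} + \frac{o{\left(111,193 \right)}}{-9244} = \frac{\left(-5\right) \sqrt{-217}}{-4279} + \frac{193 \left(1 + 193\right)}{-9244} = - 5 i \sqrt{217} \left(- \frac{1}{4279}\right) + 193 \cdot 194 \left(- \frac{1}{9244}\right) = - 5 i \sqrt{217} \left(- \frac{1}{4279}\right) + 37442 \left(- \frac{1}{9244}\right) = \frac{5 i \sqrt{217}}{4279} - \frac{18721}{4622} = - \frac{18721}{4622} + \frac{5 i \sqrt{217}}{4279}$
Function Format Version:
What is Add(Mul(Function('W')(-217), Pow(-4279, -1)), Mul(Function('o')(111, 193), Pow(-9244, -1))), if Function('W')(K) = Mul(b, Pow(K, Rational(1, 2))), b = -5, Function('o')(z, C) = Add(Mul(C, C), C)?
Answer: Add(Rational(-18721, 4622), Mul(Rational(5, 4279), I, Pow(217, Rational(1, 2)))) ≈ Add(-4.0504, Mul(0.017213, I))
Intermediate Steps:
Function('o')(z, C) = Add(C, Pow(C, 2)) (Function('o')(z, C) = Add(Pow(C, 2), C) = Add(C, Pow(C, 2)))
Function('W')(K) = Mul(-5, Pow(K, Rational(1, 2)))
Add(Mul(Function('W')(-217), Pow(-4279, -1)), Mul(Function('o')(111, 193), Pow(-9244, -1))) = Add(Mul(Mul(-5, Pow(-217, Rational(1, 2))), Pow(-4279, -1)), Mul(Mul(193, Add(1, 193)), Pow(-9244, -1))) = Add(Mul(Mul(-5, Mul(I, Pow(217, Rational(1, 2)))), Rational(-1, 4279)), Mul(Mul(193, 194), Rational(-1, 9244))) = Add(Mul(Mul(-5, I, Pow(217, Rational(1, 2))), Rational(-1, 4279)), Mul(37442, Rational(-1, 9244))) = Add(Mul(Rational(5, 4279), I, Pow(217, Rational(1, 2))), Rational(-18721, 4622)) = Add(Rational(-18721, 4622), Mul(Rational(5, 4279), I, Pow(217, Rational(1, 2))))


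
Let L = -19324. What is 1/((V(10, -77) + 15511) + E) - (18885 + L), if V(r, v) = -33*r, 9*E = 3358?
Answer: 61454302/139987 ≈ 439.00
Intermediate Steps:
E = 3358/9 (E = (1/9)*3358 = 3358/9 ≈ 373.11)
1/((V(10, -77) + 15511) + E) - (18885 + L) = 1/((-33*10 + 15511) + 3358/9) - (18885 - 19324) = 1/((-330 + 15511) + 3358/9) - 1*(-439) = 1/(15181 + 3358/9) + 439 = 1/(139987/9) + 439 = 9/139987 + 439 = 61454302/139987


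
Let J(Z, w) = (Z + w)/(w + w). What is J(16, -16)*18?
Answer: 0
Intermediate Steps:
J(Z, w) = (Z + w)/(2*w) (J(Z, w) = (Z + w)/((2*w)) = (Z + w)*(1/(2*w)) = (Z + w)/(2*w))
J(16, -16)*18 = ((½)*(16 - 16)/(-16))*18 = ((½)*(-1/16)*0)*18 = 0*18 = 0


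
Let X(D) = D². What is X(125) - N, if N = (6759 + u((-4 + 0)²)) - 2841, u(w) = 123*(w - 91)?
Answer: 20932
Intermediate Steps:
u(w) = -11193 + 123*w (u(w) = 123*(-91 + w) = -11193 + 123*w)
N = -5307 (N = (6759 + (-11193 + 123*(-4 + 0)²)) - 2841 = (6759 + (-11193 + 123*(-4)²)) - 2841 = (6759 + (-11193 + 123*16)) - 2841 = (6759 + (-11193 + 1968)) - 2841 = (6759 - 9225) - 2841 = -2466 - 2841 = -5307)
X(125) - N = 125² - 1*(-5307) = 15625 + 5307 = 20932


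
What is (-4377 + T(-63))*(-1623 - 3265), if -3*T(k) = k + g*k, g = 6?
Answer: 20676240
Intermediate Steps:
T(k) = -7*k/3 (T(k) = -(k + 6*k)/3 = -7*k/3)
(-4377 + T(-63))*(-1623 - 3265) = (-4377 - 7/3*(-63))*(-1623 - 3265) = (-4377 + 147)*(-4888) = -4230*(-4888) = 20676240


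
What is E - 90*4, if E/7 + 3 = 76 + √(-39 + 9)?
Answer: 151 + 7*I*√30 ≈ 151.0 + 38.341*I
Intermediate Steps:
E = 511 + 7*I*√30 (E = -21 + 7*(76 + √(-39 + 9)) = -21 + 7*(76 + √(-30)) = -21 + 7*(76 + I*√30) = -21 + (532 + 7*I*√30) = 511 + 7*I*√30 ≈ 511.0 + 38.341*I)
E - 90*4 = (511 + 7*I*√30) - 90*4 = (511 + 7*I*√30) - 360 = 151 + 7*I*√30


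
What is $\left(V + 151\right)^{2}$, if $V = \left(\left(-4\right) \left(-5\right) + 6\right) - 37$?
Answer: $19600$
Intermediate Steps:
$V = -11$ ($V = \left(20 + 6\right) - 37 = 26 - 37 = -11$)
$\left(V + 151\right)^{2} = \left(-11 + 151\right)^{2} = 140^{2} = 19600$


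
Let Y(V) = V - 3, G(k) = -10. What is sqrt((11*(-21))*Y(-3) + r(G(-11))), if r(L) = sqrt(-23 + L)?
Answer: sqrt(1386 + I*sqrt(33)) ≈ 37.229 + 0.07715*I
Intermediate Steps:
Y(V) = -3 + V
sqrt((11*(-21))*Y(-3) + r(G(-11))) = sqrt((11*(-21))*(-3 - 3) + sqrt(-23 - 10)) = sqrt(-231*(-6) + sqrt(-33)) = sqrt(1386 + I*sqrt(33))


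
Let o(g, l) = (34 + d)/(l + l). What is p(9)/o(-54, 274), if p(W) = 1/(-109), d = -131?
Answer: 548/10573 ≈ 0.051830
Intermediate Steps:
p(W) = -1/109
o(g, l) = -97/(2*l) (o(g, l) = (34 - 131)/(l + l) = -97*1/(2*l) = -97/(2*l))
p(9)/o(-54, 274) = -1/(109*((-97/2/274))) = -1/(109*((-97/2*1/274))) = -1/(109*(-97/548)) = -1/109*(-548/97) = 548/10573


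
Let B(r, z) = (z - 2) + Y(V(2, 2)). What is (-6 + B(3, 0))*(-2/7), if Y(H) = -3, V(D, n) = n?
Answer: 22/7 ≈ 3.1429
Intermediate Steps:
B(r, z) = -5 + z (B(r, z) = (z - 2) - 3 = (-2 + z) - 3 = -5 + z)
(-6 + B(3, 0))*(-2/7) = (-6 + (-5 + 0))*(-2/7) = (-6 - 5)*(-2*⅐) = -11*(-2/7) = 22/7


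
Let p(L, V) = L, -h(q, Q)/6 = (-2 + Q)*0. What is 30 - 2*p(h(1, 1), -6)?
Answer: 30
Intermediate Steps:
h(q, Q) = 0 (h(q, Q) = -6*(-2 + Q)*0 = -6*0 = 0)
30 - 2*p(h(1, 1), -6) = 30 - 2*0 = 30 + 0 = 30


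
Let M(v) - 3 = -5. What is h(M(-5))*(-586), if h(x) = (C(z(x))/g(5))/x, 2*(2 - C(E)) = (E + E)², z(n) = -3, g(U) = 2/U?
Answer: -11720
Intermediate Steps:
M(v) = -2 (M(v) = 3 - 5 = -2)
C(E) = 2 - 2*E² (C(E) = 2 - (E + E)²/2 = 2 - 4*E²/2 = 2 - 2*E²)
h(x) = -40/x (h(x) = ((2 - 2*(-3)²)/((2/5)))/x = ((2 - 2*9)/((2*(⅕))))/x = ((2 - 18)/(⅖))/x = (-16*5/2)/x = -40/x)
h(M(-5))*(-586) = -40/(-2)*(-586) = -40*(-½)*(-586) = 20*(-586) = -11720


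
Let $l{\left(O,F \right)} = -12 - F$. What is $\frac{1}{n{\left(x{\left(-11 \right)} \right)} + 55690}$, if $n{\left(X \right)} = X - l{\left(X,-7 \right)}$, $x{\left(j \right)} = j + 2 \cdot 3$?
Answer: $\frac{1}{55690} \approx 1.7957 \cdot 10^{-5}$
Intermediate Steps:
$x{\left(j \right)} = 6 + j$ ($x{\left(j \right)} = j + 6 = 6 + j$)
$n{\left(X \right)} = 5 + X$ ($n{\left(X \right)} = X - \left(-12 - -7\right) = X - \left(-12 + 7\right) = X - -5 = X + 5 = 5 + X$)
$\frac{1}{n{\left(x{\left(-11 \right)} \right)} + 55690} = \frac{1}{\left(5 + \left(6 - 11\right)\right) + 55690} = \frac{1}{\left(5 - 5\right) + 55690} = \frac{1}{0 + 55690} = \frac{1}{55690}$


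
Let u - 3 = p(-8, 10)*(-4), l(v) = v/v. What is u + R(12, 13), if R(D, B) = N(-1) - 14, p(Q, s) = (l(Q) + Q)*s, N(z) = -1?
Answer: 268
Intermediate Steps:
l(v) = 1
p(Q, s) = s*(1 + Q) (p(Q, s) = (1 + Q)*s = s*(1 + Q))
R(D, B) = -15 (R(D, B) = -1 - 14 = -15)
u = 283 (u = 3 + (10*(1 - 8))*(-4) = 3 + (10*(-7))*(-4) = 3 - 70*(-4) = 3 + 280 = 283)
u + R(12, 13) = 283 - 15 = 268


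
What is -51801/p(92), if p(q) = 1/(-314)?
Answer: 16265514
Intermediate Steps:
p(q) = -1/314
-51801/p(92) = -51801/(-1/314) = -51801*(-314) = 16265514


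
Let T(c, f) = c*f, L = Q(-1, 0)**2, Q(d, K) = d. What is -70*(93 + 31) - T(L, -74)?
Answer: -8606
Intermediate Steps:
L = 1 (L = (-1)**2 = 1)
-70*(93 + 31) - T(L, -74) = -70*(93 + 31) - (-74) = -70*124 - 1*(-74) = -8680 + 74 = -8606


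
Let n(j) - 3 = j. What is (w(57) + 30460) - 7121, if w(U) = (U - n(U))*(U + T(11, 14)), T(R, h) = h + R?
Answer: 23093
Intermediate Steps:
T(R, h) = R + h
n(j) = 3 + j
w(U) = -75 - 3*U (w(U) = (U - (3 + U))*(U + (11 + 14)) = (U + (-3 - U))*(U + 25) = -3*(25 + U) = -75 - 3*U)
(w(57) + 30460) - 7121 = ((-75 - 3*57) + 30460) - 7121 = ((-75 - 171) + 30460) - 7121 = (-246 + 30460) - 7121 = 30214 - 7121 = 23093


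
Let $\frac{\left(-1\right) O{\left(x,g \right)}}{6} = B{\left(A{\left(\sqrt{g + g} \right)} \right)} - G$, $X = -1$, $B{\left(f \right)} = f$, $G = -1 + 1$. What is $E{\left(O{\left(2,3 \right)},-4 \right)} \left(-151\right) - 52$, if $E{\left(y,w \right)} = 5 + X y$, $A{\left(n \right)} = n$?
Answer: $-807 - 906 \sqrt{6} \approx -3026.2$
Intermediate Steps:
$G = 0$
$O{\left(x,g \right)} = - 6 \sqrt{2} \sqrt{g}$ ($O{\left(x,g \right)} = - 6 \left(\sqrt{g + g} - 0\right) = - 6 \left(\sqrt{2 g} + 0\right) = - 6 \left(\sqrt{2} \sqrt{g} + 0\right) = - 6 \sqrt{2} \sqrt{g}$)
$E{\left(y,w \right)} = 5 - y$
$E{\left(O{\left(2,3 \right)},-4 \right)} \left(-151\right) - 52 = \left(5 - - 6 \sqrt{2} \sqrt{3}\right) \left(-151\right) - 52 = \left(5 - - 6 \sqrt{6}\right) \left(-151\right) - 52 = \left(5 + 6 \sqrt{6}\right) \left(-151\right) - 52 = \left(-755 - 906 \sqrt{6}\right) - 52 = -807 - 906 \sqrt{6}$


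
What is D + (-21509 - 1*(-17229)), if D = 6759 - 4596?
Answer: -2117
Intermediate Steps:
D = 2163
D + (-21509 - 1*(-17229)) = 2163 + (-21509 - 1*(-17229)) = 2163 + (-21509 + 17229) = 2163 - 4280 = -2117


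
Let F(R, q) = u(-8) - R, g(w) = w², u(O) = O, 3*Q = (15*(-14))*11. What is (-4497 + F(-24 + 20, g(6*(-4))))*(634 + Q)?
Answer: 612136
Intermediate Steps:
Q = -770 (Q = ((15*(-14))*11)/3 = (-210*11)/3 = (⅓)*(-2310) = -770)
F(R, q) = -8 - R
(-4497 + F(-24 + 20, g(6*(-4))))*(634 + Q) = (-4497 + (-8 - (-24 + 20)))*(634 - 770) = (-4497 + (-8 - 1*(-4)))*(-136) = (-4497 + (-8 + 4))*(-136) = (-4497 - 4)*(-136) = -4501*(-136) = 612136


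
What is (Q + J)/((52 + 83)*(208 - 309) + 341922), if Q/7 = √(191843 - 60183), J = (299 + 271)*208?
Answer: 39520/109429 + 14*√32915/328287 ≈ 0.36888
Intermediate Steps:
J = 118560 (J = 570*208 = 118560)
Q = 14*√32915 (Q = 7*√(191843 - 60183) = 7*√131660 = 7*(2*√32915) = 14*√32915 ≈ 2539.9)
(Q + J)/((52 + 83)*(208 - 309) + 341922) = (14*√32915 + 118560)/((52 + 83)*(208 - 309) + 341922) = (118560 + 14*√32915)/(135*(-101) + 341922) = (118560 + 14*√32915)/(-13635 + 341922) = (118560 + 14*√32915)/328287 = (118560 + 14*√32915)*(1/328287) = 39520/109429 + 14*√32915/328287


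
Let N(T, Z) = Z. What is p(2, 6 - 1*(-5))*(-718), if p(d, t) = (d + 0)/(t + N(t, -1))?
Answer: -718/5 ≈ -143.60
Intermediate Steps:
p(d, t) = d/(-1 + t) (p(d, t) = (d + 0)/(t - 1) = d/(-1 + t))
p(2, 6 - 1*(-5))*(-718) = (2/(-1 + (6 - 1*(-5))))*(-718) = (2/(-1 + (6 + 5)))*(-718) = (2/(-1 + 11))*(-718) = (2/10)*(-718) = (2*(⅒))*(-718) = (⅕)*(-718) = -718/5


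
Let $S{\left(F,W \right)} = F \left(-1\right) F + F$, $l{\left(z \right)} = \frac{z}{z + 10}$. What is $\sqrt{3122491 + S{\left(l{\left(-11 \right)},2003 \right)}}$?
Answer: $\sqrt{3122381} \approx 1767.0$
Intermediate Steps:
$l{\left(z \right)} = \frac{z}{10 + z}$
$S{\left(F,W \right)} = F - F^{2}$ ($S{\left(F,W \right)} = - F F + F = - F^{2} + F = F - F^{2}$)
$\sqrt{3122491 + S{\left(l{\left(-11 \right)},2003 \right)}} = \sqrt{3122491 + - \frac{11}{10 - 11} \left(1 - - \frac{11}{10 - 11}\right)} = \sqrt{3122491 + - \frac{11}{-1} \left(1 - - \frac{11}{-1}\right)} = \sqrt{3122491 + \left(-11\right) \left(-1\right) \left(1 - \left(-11\right) \left(-1\right)\right)} = \sqrt{3122491 + 11 \left(1 - 11\right)} = \sqrt{3122491 + 11 \left(-10\right)} = \sqrt{3122491 - 110} = \sqrt{3122381}$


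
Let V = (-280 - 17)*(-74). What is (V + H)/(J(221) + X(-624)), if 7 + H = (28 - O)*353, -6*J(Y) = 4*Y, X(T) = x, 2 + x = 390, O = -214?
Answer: 322191/722 ≈ 446.25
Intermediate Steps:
x = 388 (x = -2 + 390 = 388)
X(T) = 388
J(Y) = -2*Y/3
V = 21978 (V = -297*(-74) = 21978)
H = 85419 (H = -7 + (28 - 1*(-214))*353 = -7 + (28 + 214)*353 = -7 + 242*353 = -7 + 85426 = 85419)
(V + H)/(J(221) + X(-624)) = (21978 + 85419)/(-2/3*221 + 388) = 107397/(-442/3 + 388) = 107397/(722/3) = 107397*(3/722) = 322191/722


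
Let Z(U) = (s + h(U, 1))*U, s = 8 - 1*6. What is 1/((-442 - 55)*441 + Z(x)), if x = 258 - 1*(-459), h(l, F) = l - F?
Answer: 1/295629 ≈ 3.3826e-6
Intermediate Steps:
s = 2 (s = 8 - 6 = 2)
x = 717 (x = 258 + 459 = 717)
Z(U) = U*(1 + U) (Z(U) = (2 + (U - 1*1))*U = (2 + (U - 1))*U = (2 + (-1 + U))*U = (1 + U)*U = U*(1 + U))
1/((-442 - 55)*441 + Z(x)) = 1/((-442 - 55)*441 + 717*(1 + 717)) = 1/(-497*441 + 717*718) = 1/(-219177 + 514806) = 1/295629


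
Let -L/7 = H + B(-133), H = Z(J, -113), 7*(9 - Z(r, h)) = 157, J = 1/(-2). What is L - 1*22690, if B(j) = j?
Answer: -21665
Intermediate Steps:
J = -½ ≈ -0.50000
Z(r, h) = -94/7 (Z(r, h) = 9 - ⅐*157 = 9 - 157/7 = -94/7)
H = -94/7 ≈ -13.429
L = 1025 (L = -7*(-94/7 - 133) = -7*(-1025/7) = 1025)
L - 1*22690 = 1025 - 1*22690 = 1025 - 22690 = -21665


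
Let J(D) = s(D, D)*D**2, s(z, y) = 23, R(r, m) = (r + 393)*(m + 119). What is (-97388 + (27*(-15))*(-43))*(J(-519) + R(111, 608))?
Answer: -524759713803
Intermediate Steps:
R(r, m) = (119 + m)*(393 + r) (R(r, m) = (393 + r)*(119 + m) = (119 + m)*(393 + r))
J(D) = 23*D**2
(-97388 + (27*(-15))*(-43))*(J(-519) + R(111, 608)) = (-97388 + (27*(-15))*(-43))*(23*(-519)**2 + (46767 + 119*111 + 393*608 + 608*111)) = (-97388 - 405*(-43))*(23*269361 + (46767 + 13209 + 238944 + 67488)) = (-97388 + 17415)*(6195303 + 366408) = -79973*6561711 = -524759713803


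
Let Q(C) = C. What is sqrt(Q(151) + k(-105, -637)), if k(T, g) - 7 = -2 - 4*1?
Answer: 2*sqrt(38) ≈ 12.329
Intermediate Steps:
k(T, g) = 1 (k(T, g) = 7 + (-2 - 4*1) = 7 + (-2 - 4) = 7 - 6 = 1)
sqrt(Q(151) + k(-105, -637)) = sqrt(151 + 1) = sqrt(152) = 2*sqrt(38)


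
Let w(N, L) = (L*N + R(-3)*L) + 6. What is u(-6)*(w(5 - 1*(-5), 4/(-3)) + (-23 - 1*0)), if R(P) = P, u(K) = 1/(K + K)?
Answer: 79/36 ≈ 2.1944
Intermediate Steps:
u(K) = 1/(2*K)
w(N, L) = 6 - 3*L + L*N (w(N, L) = (L*N - 3*L) + 6 = (-3*L + L*N) + 6 = 6 - 3*L + L*N)
u(-6)*(w(5 - 1*(-5), 4/(-3)) + (-23 - 1*0)) = ((1/2)/(-6))*((6 - 12/(-3) + (4/(-3))*(5 - 1*(-5))) + (-23 - 1*0)) = ((1/2)*(-1/6))*((6 - 12*(-1)/3 + (4*(-1/3))*(5 + 5)) + (-23 + 0)) = -((6 - 3*(-4/3) - 4/3*10) - 23)/12 = -((6 + 4 - 40/3) - 23)/12 = -(-10/3 - 23)/12 = -1/12*(-79/3) = 79/36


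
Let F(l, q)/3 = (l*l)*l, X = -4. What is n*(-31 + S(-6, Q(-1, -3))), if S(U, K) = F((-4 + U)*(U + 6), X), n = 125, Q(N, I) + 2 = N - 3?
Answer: -3875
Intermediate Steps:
Q(N, I) = -5 + N (Q(N, I) = -2 + (N - 3) = -2 + (-3 + N) = -5 + N)
F(l, q) = 3*l³ (F(l, q) = 3*((l*l)*l) = 3*(l²*l) = 3*l³)
S(U, K) = 3*(-4 + U)³*(6 + U)³ (S(U, K) = 3*((-4 + U)*(U + 6))³ = 3*((-4 + U)*(6 + U))³ = 3*((-4 + U)³*(6 + U)³) = 3*(-4 + U)³*(6 + U)³)
n*(-31 + S(-6, Q(-1, -3))) = 125*(-31 + 3*(-24 + (-6)² + 2*(-6))³) = 125*(-31 + 3*(-24 + 36 - 12)³) = 125*(-31 + 3*0³) = 125*(-31 + 3*0) = 125*(-31 + 0) = 125*(-31) = -3875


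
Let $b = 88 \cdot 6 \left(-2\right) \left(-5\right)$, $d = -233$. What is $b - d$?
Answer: $5513$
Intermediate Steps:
$b = 5280$ ($b = 88 \left(\left(-12\right) \left(-5\right)\right) = 88 \cdot 60 = 5280$)
$b - d = 5280 - -233 = 5280 + 233 = 5513$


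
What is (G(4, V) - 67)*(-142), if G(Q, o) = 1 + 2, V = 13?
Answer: 9088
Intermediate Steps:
G(Q, o) = 3
(G(4, V) - 67)*(-142) = (3 - 67)*(-142) = -64*(-142) = 9088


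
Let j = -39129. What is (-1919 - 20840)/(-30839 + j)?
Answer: 22759/69968 ≈ 0.32528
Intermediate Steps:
(-1919 - 20840)/(-30839 + j) = (-1919 - 20840)/(-30839 - 39129) = -22759/(-69968) = -22759*(-1/69968) = 22759/69968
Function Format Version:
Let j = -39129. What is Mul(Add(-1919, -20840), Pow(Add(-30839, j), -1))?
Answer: Rational(22759, 69968) ≈ 0.32528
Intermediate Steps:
Mul(Add(-1919, -20840), Pow(Add(-30839, j), -1)) = Mul(Add(-1919, -20840), Pow(Add(-30839, -39129), -1)) = Mul(-22759, Pow(-69968, -1)) = Mul(-22759, Rational(-1, 69968)) = Rational(22759, 69968)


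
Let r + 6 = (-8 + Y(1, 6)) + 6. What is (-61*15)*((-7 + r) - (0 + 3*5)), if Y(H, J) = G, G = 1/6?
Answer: 54595/2 ≈ 27298.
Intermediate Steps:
G = ⅙ (G = 1*(⅙) = ⅙ ≈ 0.16667)
Y(H, J) = ⅙
r = -47/6 (r = -6 + ((-8 + ⅙) + 6) = -6 + (-47/6 + 6) = -6 - 11/6 = -47/6 ≈ -7.8333)
(-61*15)*((-7 + r) - (0 + 3*5)) = (-61*15)*((-7 - 47/6) - (0 + 3*5)) = -915*(-89/6 - (0 + 15)) = -915*(-89/6 - 1*15) = -915*(-89/6 - 15) = -915*(-179/6) = 54595/2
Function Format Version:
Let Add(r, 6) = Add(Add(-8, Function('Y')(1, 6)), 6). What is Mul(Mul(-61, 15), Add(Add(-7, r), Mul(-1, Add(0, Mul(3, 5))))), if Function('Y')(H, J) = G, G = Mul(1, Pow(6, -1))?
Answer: Rational(54595, 2) ≈ 27298.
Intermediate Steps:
G = Rational(1, 6) (G = Mul(1, Rational(1, 6)) = Rational(1, 6) ≈ 0.16667)
Function('Y')(H, J) = Rational(1, 6)
r = Rational(-47, 6) (r = Add(-6, Add(Add(-8, Rational(1, 6)), 6)) = Add(-6, Add(Rational(-47, 6), 6)) = Add(-6, Rational(-11, 6)) = Rational(-47, 6) ≈ -7.8333)
Mul(Mul(-61, 15), Add(Add(-7, r), Mul(-1, Add(0, Mul(3, 5))))) = Mul(Mul(-61, 15), Add(Add(-7, Rational(-47, 6)), Mul(-1, Add(0, Mul(3, 5))))) = Mul(-915, Add(Rational(-89, 6), Mul(-1, Add(0, 15)))) = Mul(-915, Add(Rational(-89, 6), Mul(-1, 15))) = Mul(-915, Add(Rational(-89, 6), -15)) = Mul(-915, Rational(-179, 6)) = Rational(54595, 2)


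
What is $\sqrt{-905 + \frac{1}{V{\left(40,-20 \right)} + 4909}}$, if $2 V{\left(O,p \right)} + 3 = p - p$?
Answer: $\frac{7 i \sqrt{1779233755}}{9815} \approx 30.083 i$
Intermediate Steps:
$V{\left(O,p \right)} = - \frac{3}{2}$ ($V{\left(O,p \right)} = - \frac{3}{2} + \frac{p - p}{2} = - \frac{3}{2} + \frac{1}{2} \cdot 0 = - \frac{3}{2} + 0 = - \frac{3}{2}$)
$\sqrt{-905 + \frac{1}{V{\left(40,-20 \right)} + 4909}} = \sqrt{-905 + \frac{1}{- \frac{3}{2} + 4909}} = \sqrt{-905 + \frac{1}{\frac{9815}{2}}} = \sqrt{-905 + \frac{2}{9815}} = \sqrt{- \frac{8882573}{9815}} = \frac{7 i \sqrt{1779233755}}{9815}$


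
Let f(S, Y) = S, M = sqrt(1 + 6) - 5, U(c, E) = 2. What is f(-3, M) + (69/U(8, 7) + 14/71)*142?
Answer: 4924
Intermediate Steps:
M = -5 + sqrt(7) (M = sqrt(7) - 5 = -5 + sqrt(7) ≈ -2.3542)
f(-3, M) + (69/U(8, 7) + 14/71)*142 = -3 + (69/2 + 14/71)*142 = -3 + (4927/142)*142 = -3 + 4927 = 4924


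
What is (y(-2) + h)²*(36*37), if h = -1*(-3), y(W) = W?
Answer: 1332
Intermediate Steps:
h = 3
(y(-2) + h)²*(36*37) = (-2 + 3)²*(36*37) = 1²*1332 = 1*1332 = 1332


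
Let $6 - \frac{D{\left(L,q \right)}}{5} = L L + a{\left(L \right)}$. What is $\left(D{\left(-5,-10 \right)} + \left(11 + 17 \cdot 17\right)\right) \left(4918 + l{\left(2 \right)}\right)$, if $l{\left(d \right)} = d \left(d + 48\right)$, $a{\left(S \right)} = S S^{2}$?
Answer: $4164940$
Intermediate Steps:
$a{\left(S \right)} = S^{3}$
$l{\left(d \right)} = d \left(48 + d\right)$
$D{\left(L,q \right)} = 30 - 5 L^{2} - 5 L^{3}$ ($D{\left(L,q \right)} = 30 - 5 \left(L L + L^{3}\right) = 30 - 5 \left(L^{2} + L^{3}\right) = 30 - \left(5 L^{2} + 5 L^{3}\right) = 30 - 5 L^{2} - 5 L^{3}$)
$\left(D{\left(-5,-10 \right)} + \left(11 + 17 \cdot 17\right)\right) \left(4918 + l{\left(2 \right)}\right) = \left(\left(30 - 5 \left(-5\right)^{2} - 5 \left(-5\right)^{3}\right) + \left(11 + 17 \cdot 17\right)\right) \left(4918 + 2 \left(48 + 2\right)\right) = \left(\left(30 - 125 - -625\right) + \left(11 + 289\right)\right) \left(4918 + 2 \cdot 50\right) = \left(\left(30 - 125 + 625\right) + 300\right) \left(4918 + 100\right) = \left(530 + 300\right) 5018 = 830 \cdot 5018 = 4164940$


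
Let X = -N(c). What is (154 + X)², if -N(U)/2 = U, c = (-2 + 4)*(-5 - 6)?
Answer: 12100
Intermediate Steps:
c = -22 (c = 2*(-11) = -22)
N(U) = -2*U
X = -44 (X = -(-2)*(-22) = -1*44 = -44)
(154 + X)² = (154 - 44)² = 110² = 12100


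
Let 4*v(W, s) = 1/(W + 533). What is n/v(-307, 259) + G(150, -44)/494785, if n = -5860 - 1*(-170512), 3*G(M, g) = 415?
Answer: 44187885118451/296871 ≈ 1.4885e+8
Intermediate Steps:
G(M, g) = 415/3 (G(M, g) = (⅓)*415 = 415/3)
v(W, s) = 1/(4*(533 + W)) (v(W, s) = 1/(4*(W + 533)) = 1/(4*(533 + W)))
n = 164652 (n = -5860 + 170512 = 164652)
n/v(-307, 259) + G(150, -44)/494785 = 164652/((1/(4*(533 - 307)))) + (415/3)/494785 = 164652/(((¼)/226)) + (415/3)*(1/494785) = 164652/(((¼)*(1/226))) + 83/296871 = 164652/(1/904) + 83/296871 = 164652*904 + 83/296871 = 148845408 + 83/296871 = 44187885118451/296871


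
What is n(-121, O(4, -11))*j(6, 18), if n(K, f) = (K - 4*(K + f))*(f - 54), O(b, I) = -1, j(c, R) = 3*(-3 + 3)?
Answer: 0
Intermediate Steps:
j(c, R) = 0 (j(c, R) = 3*0 = 0)
n(K, f) = (-54 + f)*(-4*f - 3*K) (n(K, f) = (K + (-4*K - 4*f))*(-54 + f) = (-4*f - 3*K)*(-54 + f) = (-54 + f)*(-4*f - 3*K))
n(-121, O(4, -11))*j(6, 18) = (-4*(-1)**2 + 162*(-121) + 216*(-1) - 3*(-121)*(-1))*0 = (-4*1 - 19602 - 216 - 363)*0 = (-4 - 19602 - 216 - 363)*0 = -20185*0 = 0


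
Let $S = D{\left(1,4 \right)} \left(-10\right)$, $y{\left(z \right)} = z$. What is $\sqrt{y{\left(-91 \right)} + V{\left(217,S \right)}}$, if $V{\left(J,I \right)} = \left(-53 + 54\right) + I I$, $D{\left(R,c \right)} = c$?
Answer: $\sqrt{1510} \approx 38.859$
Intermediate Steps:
$S = -40$ ($S = 4 \left(-10\right) = -40$)
$V{\left(J,I \right)} = 1 + I^{2}$
$\sqrt{y{\left(-91 \right)} + V{\left(217,S \right)}} = \sqrt{-91 + \left(1 + \left(-40\right)^{2}\right)} = \sqrt{-91 + \left(1 + 1600\right)} = \sqrt{-91 + 1601} = \sqrt{1510}$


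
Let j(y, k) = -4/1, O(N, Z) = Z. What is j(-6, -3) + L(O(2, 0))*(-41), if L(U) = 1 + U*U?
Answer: -45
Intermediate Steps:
L(U) = 1 + U²
j(y, k) = -4 (j(y, k) = -4*1 = -4)
j(-6, -3) + L(O(2, 0))*(-41) = -4 + (1 + 0²)*(-41) = -4 + (1 + 0)*(-41) = -4 + 1*(-41) = -4 - 41 = -45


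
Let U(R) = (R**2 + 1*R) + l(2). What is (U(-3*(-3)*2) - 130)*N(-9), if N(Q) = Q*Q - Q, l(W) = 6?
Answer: 19620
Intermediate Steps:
U(R) = 6 + R + R**2 (U(R) = (R**2 + 1*R) + 6 = (R**2 + R) + 6 = (R + R**2) + 6 = 6 + R + R**2)
N(Q) = Q**2 - Q
(U(-3*(-3)*2) - 130)*N(-9) = ((6 - 3*(-3)*2 + (-3*(-3)*2)**2) - 130)*(-9*(-1 - 9)) = ((6 + 9*2 + (9*2)**2) - 130)*(-9*(-10)) = ((6 + 18 + 18**2) - 130)*90 = ((6 + 18 + 324) - 130)*90 = (348 - 130)*90 = 218*90 = 19620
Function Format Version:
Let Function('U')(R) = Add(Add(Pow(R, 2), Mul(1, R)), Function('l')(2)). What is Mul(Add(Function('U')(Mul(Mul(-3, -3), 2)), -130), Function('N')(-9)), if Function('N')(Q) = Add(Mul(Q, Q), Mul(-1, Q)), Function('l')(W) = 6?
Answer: 19620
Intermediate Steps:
Function('U')(R) = Add(6, R, Pow(R, 2)) (Function('U')(R) = Add(Add(Pow(R, 2), Mul(1, R)), 6) = Add(Add(Pow(R, 2), R), 6) = Add(Add(R, Pow(R, 2)), 6) = Add(6, R, Pow(R, 2)))
Function('N')(Q) = Add(Pow(Q, 2), Mul(-1, Q))
Mul(Add(Function('U')(Mul(Mul(-3, -3), 2)), -130), Function('N')(-9)) = Mul(Add(Add(6, Mul(Mul(-3, -3), 2), Pow(Mul(Mul(-3, -3), 2), 2)), -130), Mul(-9, Add(-1, -9))) = Mul(Add(Add(6, Mul(9, 2), Pow(Mul(9, 2), 2)), -130), Mul(-9, -10)) = Mul(Add(Add(6, 18, Pow(18, 2)), -130), 90) = Mul(Add(Add(6, 18, 324), -130), 90) = Mul(Add(348, -130), 90) = Mul(218, 90) = 19620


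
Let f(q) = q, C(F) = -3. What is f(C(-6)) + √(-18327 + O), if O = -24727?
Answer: -3 + I*√43054 ≈ -3.0 + 207.49*I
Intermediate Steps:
f(C(-6)) + √(-18327 + O) = -3 + √(-18327 - 24727) = -3 + √(-43054) = -3 + I*√43054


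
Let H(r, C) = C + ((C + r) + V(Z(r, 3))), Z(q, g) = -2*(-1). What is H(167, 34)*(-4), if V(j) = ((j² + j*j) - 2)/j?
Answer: -952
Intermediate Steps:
Z(q, g) = 2
V(j) = (-2 + 2*j²)/j (V(j) = ((j² + j²) - 2)/j = (2*j² - 2)/j = (-2 + 2*j²)/j)
H(r, C) = 3 + r + 2*C (H(r, C) = C + ((C + r) + (-2/2 + 2*2)) = C + ((C + r) + (-2*½ + 4)) = C + ((C + r) + (-1 + 4)) = C + ((C + r) + 3) = C + (3 + C + r) = 3 + r + 2*C)
H(167, 34)*(-4) = (3 + 167 + 2*34)*(-4) = (3 + 167 + 68)*(-4) = 238*(-4) = -952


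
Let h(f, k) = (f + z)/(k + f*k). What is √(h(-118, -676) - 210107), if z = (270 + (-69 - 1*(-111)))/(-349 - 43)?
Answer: I*√10585527747301/7098 ≈ 458.37*I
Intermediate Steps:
z = -39/49 (z = (270 + (-69 + 111))/(-392) = (270 + 42)*(-1/392) = 312*(-1/392) = -39/49 ≈ -0.79592)
h(f, k) = (-39/49 + f)/(k + f*k) (h(f, k) = (f - 39/49)/(k + f*k) = (-39/49 + f)/(k + f*k))
√(h(-118, -676) - 210107) = √((-39/49 - 118)/((-676)*(1 - 118)) - 210107) = √(-1/676*(-5821/49)/(-117) - 210107) = √(-1/676*(-1/117)*(-5821/49) - 210107) = √(-5821/3875508 - 210107) = √(-814271365177/3875508) = I*√10585527747301/7098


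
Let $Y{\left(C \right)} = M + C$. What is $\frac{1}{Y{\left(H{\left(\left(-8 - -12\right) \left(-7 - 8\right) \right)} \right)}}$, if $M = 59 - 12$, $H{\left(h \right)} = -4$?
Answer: $\frac{1}{43} \approx 0.023256$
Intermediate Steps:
$M = 47$
$Y{\left(C \right)} = 47 + C$
$\frac{1}{Y{\left(H{\left(\left(-8 - -12\right) \left(-7 - 8\right) \right)} \right)}} = \frac{1}{47 - 4} = \frac{1}{43}$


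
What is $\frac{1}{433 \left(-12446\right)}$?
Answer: $- \frac{1}{5389118} \approx -1.8556 \cdot 10^{-7}$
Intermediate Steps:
$\frac{1}{433 \left(-12446\right)} = \frac{1}{-5389118} = - \frac{1}{5389118}$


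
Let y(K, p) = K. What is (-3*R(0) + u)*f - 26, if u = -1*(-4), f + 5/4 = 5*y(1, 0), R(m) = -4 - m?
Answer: 34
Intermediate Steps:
f = 15/4 (f = -5/4 + 5*1 = -5/4 + 5 = 15/4 ≈ 3.7500)
u = 4
(-3*R(0) + u)*f - 26 = (-3*(-4 - 1*0) + 4)*(15/4) - 26 = (-3*(-4 + 0) + 4)*(15/4) - 26 = (-3*(-4) + 4)*(15/4) - 26 = (12 + 4)*(15/4) - 26 = 16*(15/4) - 26 = 60 - 26 = 34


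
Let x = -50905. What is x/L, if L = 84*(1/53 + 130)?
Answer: -2697965/578844 ≈ -4.6609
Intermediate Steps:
L = 578844/53 (L = 84*(1/53 + 130) = 84*(6891/53) = 578844/53 ≈ 10922.)
x/L = -50905/578844/53 = -50905*53/578844 = -2697965/578844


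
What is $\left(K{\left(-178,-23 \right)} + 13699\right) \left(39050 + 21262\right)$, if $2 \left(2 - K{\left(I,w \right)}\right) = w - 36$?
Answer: $828113916$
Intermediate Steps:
$K{\left(I,w \right)} = 20 - \frac{w}{2}$ ($K{\left(I,w \right)} = 2 - \frac{w - 36}{2} = 2 - \frac{-36 + w}{2} = 2 - \left(-18 + \frac{w}{2}\right) = 20 - \frac{w}{2}$)
$\left(K{\left(-178,-23 \right)} + 13699\right) \left(39050 + 21262\right) = \left(\left(20 - - \frac{23}{2}\right) + 13699\right) \left(39050 + 21262\right) = \left(\left(20 + \frac{23}{2}\right) + 13699\right) 60312 = \left(\frac{63}{2} + 13699\right) 60312 = \frac{27461}{2} \cdot 60312 = 828113916$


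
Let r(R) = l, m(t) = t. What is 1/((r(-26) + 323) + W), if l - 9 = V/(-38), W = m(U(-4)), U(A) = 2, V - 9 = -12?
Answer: 38/12695 ≈ 0.0029933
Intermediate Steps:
V = -3 (V = 9 - 12 = -3)
W = 2
l = 345/38 (l = 9 - 3/(-38) = 9 - 3*(-1/38) = 9 + 3/38 = 345/38 ≈ 9.0789)
r(R) = 345/38
1/((r(-26) + 323) + W) = 1/((345/38 + 323) + 2) = 1/(12619/38 + 2) = 1/(12695/38) = 38/12695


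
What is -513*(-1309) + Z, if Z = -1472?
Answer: 670045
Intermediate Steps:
-513*(-1309) + Z = -513*(-1309) - 1472 = 671517 - 1472 = 670045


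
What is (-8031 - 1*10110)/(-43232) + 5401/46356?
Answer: 268610057/501015648 ≈ 0.53613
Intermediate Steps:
(-8031 - 1*10110)/(-43232) + 5401/46356 = (-8031 - 10110)*(-1/43232) + 5401*(1/46356) = -18141*(-1/43232) + 5401/46356 = 18141/43232 + 5401/46356 = 268610057/501015648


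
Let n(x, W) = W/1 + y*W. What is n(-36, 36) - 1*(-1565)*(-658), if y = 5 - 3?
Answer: -1029662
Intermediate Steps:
y = 2
n(x, W) = 3*W (n(x, W) = W/1 + 2*W = W*1 + 2*W = W + 2*W = 3*W)
n(-36, 36) - 1*(-1565)*(-658) = 3*36 - 1*(-1565)*(-658) = 108 + 1565*(-658) = 108 - 1029770 = -1029662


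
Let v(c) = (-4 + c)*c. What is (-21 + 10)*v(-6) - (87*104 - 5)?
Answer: -9703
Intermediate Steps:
v(c) = c*(-4 + c)
(-21 + 10)*v(-6) - (87*104 - 5) = (-21 + 10)*(-6*(-4 - 6)) - (87*104 - 5) = -(-66)*(-10) - (9048 - 5) = -11*60 - 1*9043 = -660 - 9043 = -9703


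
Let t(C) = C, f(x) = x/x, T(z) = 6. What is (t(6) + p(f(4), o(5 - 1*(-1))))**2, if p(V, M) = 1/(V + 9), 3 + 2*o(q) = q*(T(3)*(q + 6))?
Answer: 3721/100 ≈ 37.210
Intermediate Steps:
f(x) = 1
o(q) = -3/2 + q*(36 + 6*q)/2 (o(q) = -3/2 + (q*(6*(q + 6)))/2 = -3/2 + (q*(6*(6 + q)))/2 = -3/2 + (q*(36 + 6*q))/2 = -3/2 + q*(36 + 6*q)/2)
p(V, M) = 1/(9 + V)
(t(6) + p(f(4), o(5 - 1*(-1))))**2 = (6 + 1/(9 + 1))**2 = (6 + 1/10)**2 = (61/10)**2 = 3721/100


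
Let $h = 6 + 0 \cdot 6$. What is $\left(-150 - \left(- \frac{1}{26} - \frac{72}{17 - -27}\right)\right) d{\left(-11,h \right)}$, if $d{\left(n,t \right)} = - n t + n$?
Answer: $- \frac{212105}{26} \approx -8157.9$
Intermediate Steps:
$h = 6$ ($h = 6 + 0 = 6$)
$d{\left(n,t \right)} = n - n t$ ($d{\left(n,t \right)} = - n t + n = n - n t$)
$\left(-150 - \left(- \frac{1}{26} - \frac{72}{17 - -27}\right)\right) d{\left(-11,h \right)} = \left(-150 - \left(- \frac{1}{26} - \frac{72}{17 - -27}\right)\right) \left(- 11 \left(1 - 6\right)\right) = \left(-150 - \left(- \frac{1}{26} - \frac{72}{17 + 27}\right)\right) \left(- 11 \left(1 - 6\right)\right) = \left(-150 + \left(\frac{72}{44} + \frac{1}{26}\right)\right) \left(\left(-11\right) \left(-5\right)\right) = \left(-150 + \left(72 \cdot \frac{1}{44} + \frac{1}{26}\right)\right) 55 = \left(-150 + \left(\frac{18}{11} + \frac{1}{26}\right)\right) 55 = \left(-150 + \frac{479}{286}\right) 55 = \left(- \frac{42421}{286}\right) 55 = - \frac{212105}{26}$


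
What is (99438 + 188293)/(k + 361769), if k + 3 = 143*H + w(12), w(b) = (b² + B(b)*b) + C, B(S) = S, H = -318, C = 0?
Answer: 287731/316580 ≈ 0.90887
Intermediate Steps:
w(b) = 2*b² (w(b) = (b² + b*b) + 0 = (b² + b²) + 0 = 2*b² + 0 = 2*b²)
k = -45189 (k = -3 + (143*(-318) + 2*12²) = -3 + (-45474 + 2*144) = -3 + (-45474 + 288) = -3 - 45186 = -45189)
(99438 + 188293)/(k + 361769) = (99438 + 188293)/(-45189 + 361769) = 287731/316580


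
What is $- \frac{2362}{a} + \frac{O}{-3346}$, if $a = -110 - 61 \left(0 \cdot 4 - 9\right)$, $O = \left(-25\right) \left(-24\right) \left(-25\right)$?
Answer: $- \frac{659126}{734447} \approx -0.89745$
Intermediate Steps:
$O = -15000$ ($O = 600 \left(-25\right) = -15000$)
$a = 439$ ($a = -110 - 61 \left(0 - 9\right) = -110 - -549 = -110 + 549 = 439$)
$- \frac{2362}{a} + \frac{O}{-3346} = - \frac{2362}{439} - \frac{15000}{-3346} = \left(-2362\right) \frac{1}{439} - - \frac{7500}{1673} = - \frac{2362}{439} + \frac{7500}{1673} = - \frac{659126}{734447}$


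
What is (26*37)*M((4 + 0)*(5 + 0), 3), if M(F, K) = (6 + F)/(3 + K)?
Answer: 12506/3 ≈ 4168.7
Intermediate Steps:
M(F, K) = (6 + F)/(3 + K)
(26*37)*M((4 + 0)*(5 + 0), 3) = (26*37)*((6 + (4 + 0)*(5 + 0))/(3 + 3)) = 962*((6 + 4*5)/6) = 962*((6 + 20)/6) = 962*((⅙)*26) = 962*(13/3) = 12506/3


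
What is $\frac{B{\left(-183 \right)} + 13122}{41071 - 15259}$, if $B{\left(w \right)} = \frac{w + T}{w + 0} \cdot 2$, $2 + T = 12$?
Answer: $\frac{600418}{1180899} \approx 0.50844$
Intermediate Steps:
$T = 10$ ($T = -2 + 12 = 10$)
$B{\left(w \right)} = \frac{2 \left(10 + w\right)}{w}$ ($B{\left(w \right)} = \frac{w + 10}{w + 0} \cdot 2 = \frac{10 + w}{w} 2 = \frac{2 \left(10 + w\right)}{w}$)
$\frac{B{\left(-183 \right)} + 13122}{41071 - 15259} = \frac{\left(2 + \frac{20}{-183}\right) + 13122}{41071 - 15259} = \frac{\left(2 + 20 \left(- \frac{1}{183}\right)\right) + 13122}{25812} = \left(\left(2 - \frac{20}{183}\right) + 13122\right) \frac{1}{25812} = \left(\frac{346}{183} + 13122\right) \frac{1}{25812} = \frac{2401672}{183} \cdot \frac{1}{25812} = \frac{600418}{1180899}$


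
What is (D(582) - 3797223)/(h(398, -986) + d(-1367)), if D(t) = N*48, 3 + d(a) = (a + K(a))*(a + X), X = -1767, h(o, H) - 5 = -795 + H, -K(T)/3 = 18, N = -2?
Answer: -3797319/4451635 ≈ -0.85302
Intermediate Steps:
K(T) = -54 (K(T) = -3*18 = -54)
h(o, H) = -790 + H (h(o, H) = 5 + (-795 + H) = -790 + H)
d(a) = -3 + (-1767 + a)*(-54 + a) (d(a) = -3 + (a - 54)*(a - 1767) = -3 + (-54 + a)*(-1767 + a) = -3 + (-1767 + a)*(-54 + a))
D(t) = -96 (D(t) = -2*48 = -96)
(D(582) - 3797223)/(h(398, -986) + d(-1367)) = (-96 - 3797223)/((-790 - 986) + (95415 + (-1367)² - 1821*(-1367))) = -3797319/(-1776 + (95415 + 1868689 + 2489307)) = -3797319/(-1776 + 4453411) = -3797319/4451635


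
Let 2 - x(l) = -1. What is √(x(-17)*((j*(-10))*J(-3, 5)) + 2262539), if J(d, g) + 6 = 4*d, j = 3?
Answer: √2264159 ≈ 1504.7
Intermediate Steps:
J(d, g) = -6 + 4*d
x(l) = 3 (x(l) = 2 - 1*(-1) = 2 + 1 = 3)
√(x(-17)*((j*(-10))*J(-3, 5)) + 2262539) = √(3*((3*(-10))*(-6 + 4*(-3))) + 2262539) = √(3*(-30*(-6 - 12)) + 2262539) = √(3*(-30*(-18)) + 2262539) = √(3*540 + 2262539) = √(1620 + 2262539) = √2264159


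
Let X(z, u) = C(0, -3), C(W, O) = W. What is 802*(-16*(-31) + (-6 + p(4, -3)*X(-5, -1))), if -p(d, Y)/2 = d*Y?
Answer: 392980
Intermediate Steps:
p(d, Y) = -2*Y*d (p(d, Y) = -2*d*Y = -2*Y*d)
X(z, u) = 0
802*(-16*(-31) + (-6 + p(4, -3)*X(-5, -1))) = 802*(-16*(-31) + (-6 - 2*(-3)*4*0)) = 802*(496 + (-6 + 24*0)) = 802*(496 + (-6 + 0)) = 802*(496 - 6) = 802*490 = 392980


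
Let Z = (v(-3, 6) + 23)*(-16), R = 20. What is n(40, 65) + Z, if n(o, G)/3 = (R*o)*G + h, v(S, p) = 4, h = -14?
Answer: 155526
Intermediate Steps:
n(o, G) = -42 + 60*G*o (n(o, G) = 3*((20*o)*G - 14) = 3*(20*G*o - 14) = 3*(-14 + 20*G*o) = -42 + 60*G*o)
Z = -432 (Z = (4 + 23)*(-16) = 27*(-16) = -432)
n(40, 65) + Z = (-42 + 60*65*40) - 432 = (-42 + 156000) - 432 = 155958 - 432 = 155526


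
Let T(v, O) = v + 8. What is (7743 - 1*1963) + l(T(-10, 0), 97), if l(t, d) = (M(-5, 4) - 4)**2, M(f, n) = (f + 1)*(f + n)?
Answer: 5780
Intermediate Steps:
M(f, n) = (1 + f)*(f + n)
T(v, O) = 8 + v
l(t, d) = 0 (l(t, d) = ((-5 + 4 + (-5)**2 - 5*4) - 4)**2 = ((-5 + 4 + 25 - 20) - 4)**2 = (4 - 4)**2 = 0**2 = 0)
(7743 - 1*1963) + l(T(-10, 0), 97) = (7743 - 1*1963) + 0 = (7743 - 1963) + 0 = 5780 + 0 = 5780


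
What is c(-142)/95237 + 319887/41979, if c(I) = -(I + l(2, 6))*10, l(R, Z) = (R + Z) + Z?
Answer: 10172937113/1332651341 ≈ 7.6336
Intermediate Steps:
l(R, Z) = R + 2*Z
c(I) = -140 - 10*I (c(I) = -(I + (2 + 2*6))*10 = -(I + (2 + 12))*10 = -(I + 14)*10 = -(14 + I)*10 = -(140 + 10*I) = -140 - 10*I)
c(-142)/95237 + 319887/41979 = (-140 - 10*(-142))/95237 + 319887/41979 = (-140 + 1420)*(1/95237) + 319887*(1/41979) = 1280*(1/95237) + 106629/13993 = 1280/95237 + 106629/13993 = 10172937113/1332651341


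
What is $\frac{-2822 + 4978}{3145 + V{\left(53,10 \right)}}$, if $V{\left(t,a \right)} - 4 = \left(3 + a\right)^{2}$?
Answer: $\frac{154}{237} \approx 0.64979$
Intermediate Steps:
$V{\left(t,a \right)} = 4 + \left(3 + a\right)^{2}$
$\frac{-2822 + 4978}{3145 + V{\left(53,10 \right)}} = \frac{-2822 + 4978}{3145 + \left(4 + \left(3 + 10\right)^{2}\right)} = \frac{2156}{3145 + \left(4 + 13^{2}\right)} = \frac{2156}{3145 + \left(4 + 169\right)} = \frac{2156}{3145 + 173} = \frac{2156}{3318} = 2156 \cdot \frac{1}{3318} = \frac{154}{237}$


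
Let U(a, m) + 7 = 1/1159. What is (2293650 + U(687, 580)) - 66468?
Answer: 2581295826/1159 ≈ 2.2272e+6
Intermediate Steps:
U(a, m) = -8112/1159 (U(a, m) = -7 + 1/1159 = -8112/1159)
(2293650 + U(687, 580)) - 66468 = (2293650 - 8112/1159) - 66468 = 2658332238/1159 - 66468 = 2581295826/1159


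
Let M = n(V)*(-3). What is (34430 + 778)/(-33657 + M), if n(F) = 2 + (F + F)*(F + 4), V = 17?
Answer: -11736/11935 ≈ -0.98333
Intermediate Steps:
n(F) = 2 + 2*F*(4 + F) (n(F) = 2 + (2*F)*(4 + F) = 2 + 2*F*(4 + F))
M = -2148 (M = (2 + 2*17² + 8*17)*(-3) = (2 + 2*289 + 136)*(-3) = (2 + 578 + 136)*(-3) = 716*(-3) = -2148)
(34430 + 778)/(-33657 + M) = (34430 + 778)/(-33657 - 2148) = 35208/(-35805) = 35208*(-1/35805) = -11736/11935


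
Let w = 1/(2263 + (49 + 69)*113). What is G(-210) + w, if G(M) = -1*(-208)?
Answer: 3244177/15597 ≈ 208.00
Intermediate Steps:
G(M) = 208
w = 1/15597 (w = 1/(2263 + 118*113) = 1/(2263 + 13334) = 1/15597 ≈ 6.4115e-5)
G(-210) + w = 208 + 1/15597 = 3244177/15597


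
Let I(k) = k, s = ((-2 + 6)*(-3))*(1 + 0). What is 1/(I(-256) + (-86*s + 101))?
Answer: 1/877 ≈ 0.0011403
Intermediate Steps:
s = -12 (s = (4*(-3))*1 = -12*1 = -12)
1/(I(-256) + (-86*s + 101)) = 1/(-256 + (-86*(-12) + 101)) = 1/(-256 + (1032 + 101)) = 1/(-256 + 1133) = 1/877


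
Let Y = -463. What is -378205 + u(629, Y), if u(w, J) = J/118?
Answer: -44628653/118 ≈ -3.7821e+5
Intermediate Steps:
u(w, J) = J/118 (u(w, J) = J*(1/118) = J/118)
-378205 + u(629, Y) = -378205 + (1/118)*(-463) = -378205 - 463/118 = -44628653/118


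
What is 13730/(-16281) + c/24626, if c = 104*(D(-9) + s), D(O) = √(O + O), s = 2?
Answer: -167364266/200467953 + 156*I*√2/12313 ≈ -0.83487 + 0.017917*I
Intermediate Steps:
D(O) = √2*√O (D(O) = √(2*O) = √2*√O)
c = 208 + 312*I*√2 (c = 104*(√2*√(-9) + 2) = 104*(√2*(3*I) + 2) = 104*(3*I*√2 + 2) = 104*(2 + 3*I*√2) = 208 + 312*I*√2 ≈ 208.0 + 441.23*I)
13730/(-16281) + c/24626 = 13730/(-16281) + (208 + 312*I*√2)/24626 = 13730*(-1/16281) + (208 + 312*I*√2)*(1/24626) = -13730/16281 + (104/12313 + 156*I*√2/12313) = -167364266/200467953 + 156*I*√2/12313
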